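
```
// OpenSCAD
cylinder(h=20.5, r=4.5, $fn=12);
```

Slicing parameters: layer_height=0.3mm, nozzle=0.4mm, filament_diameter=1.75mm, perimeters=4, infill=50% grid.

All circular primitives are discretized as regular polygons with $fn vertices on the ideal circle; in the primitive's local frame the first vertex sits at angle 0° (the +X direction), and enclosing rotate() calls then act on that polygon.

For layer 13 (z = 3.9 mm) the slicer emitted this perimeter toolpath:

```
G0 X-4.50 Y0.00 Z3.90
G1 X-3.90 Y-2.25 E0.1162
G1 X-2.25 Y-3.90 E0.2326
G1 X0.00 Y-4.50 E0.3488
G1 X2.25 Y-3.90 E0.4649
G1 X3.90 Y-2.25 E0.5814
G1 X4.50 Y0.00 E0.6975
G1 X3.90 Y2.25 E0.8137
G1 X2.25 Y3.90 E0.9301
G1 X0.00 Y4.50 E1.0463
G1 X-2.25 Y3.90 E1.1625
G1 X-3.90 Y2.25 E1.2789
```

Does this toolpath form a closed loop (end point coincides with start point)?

no

Start point (G0): (-4.50, 0.00). End point (last G1): the path does not return to the start — open.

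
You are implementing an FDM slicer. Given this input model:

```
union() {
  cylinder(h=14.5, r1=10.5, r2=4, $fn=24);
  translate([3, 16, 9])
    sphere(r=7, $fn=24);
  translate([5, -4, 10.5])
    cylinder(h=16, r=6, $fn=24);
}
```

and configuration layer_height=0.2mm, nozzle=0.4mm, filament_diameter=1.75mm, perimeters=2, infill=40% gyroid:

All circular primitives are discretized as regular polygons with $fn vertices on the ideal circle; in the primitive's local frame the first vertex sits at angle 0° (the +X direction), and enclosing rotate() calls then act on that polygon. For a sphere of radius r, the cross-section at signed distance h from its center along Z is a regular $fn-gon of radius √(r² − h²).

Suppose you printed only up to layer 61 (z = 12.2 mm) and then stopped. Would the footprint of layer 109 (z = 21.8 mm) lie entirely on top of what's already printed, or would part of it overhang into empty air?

entirely on top

Compare the two slices. At z = 12.2: the cone (r1=10.5→r2=4) has section circumradius 5.031 here — a regular 24-gon (area = (24/2)·5.031²·sin(360°/24) = 78.61 mm²); the sphere at (3, 16): section is a regular 24-gon, circumradius = √(r²−h²) = √(7²−3.2²) = 6.226 (area = (24/2)·6.226²·sin(360°/24) = 120.38 mm²); the r=6 cylinder at (5, -4) contributes a regular 24-gon of circumradius 6 (area = (24/2)·6.000²·sin(360°/24) = 111.81 mm²); Taking the union: the regions partially overlap — summed areas 310.80 mm² minus the doubly-counted overlap 28.26 mm² gives 282.55 mm² — area = 282.55 mm². At z = 21.8: the cone is absent (z outside [0, 14.5]); the sphere at (3, 16) does not reach this height (|z−center|=12.800 > r=7); the cylinder at (5, -4): section is a regular 24-gon, circumradius r=6 (area = (24/2)·6.000²·sin(360°/24) = 111.81 mm²); Merging all regions: only the r=6 cylinder at (5, -4) is present, so the union is just that shape — area = 111.81 mm². Checking containment: the cross-section at z = 21.8 is a subset of the cross-section at z = 12.2.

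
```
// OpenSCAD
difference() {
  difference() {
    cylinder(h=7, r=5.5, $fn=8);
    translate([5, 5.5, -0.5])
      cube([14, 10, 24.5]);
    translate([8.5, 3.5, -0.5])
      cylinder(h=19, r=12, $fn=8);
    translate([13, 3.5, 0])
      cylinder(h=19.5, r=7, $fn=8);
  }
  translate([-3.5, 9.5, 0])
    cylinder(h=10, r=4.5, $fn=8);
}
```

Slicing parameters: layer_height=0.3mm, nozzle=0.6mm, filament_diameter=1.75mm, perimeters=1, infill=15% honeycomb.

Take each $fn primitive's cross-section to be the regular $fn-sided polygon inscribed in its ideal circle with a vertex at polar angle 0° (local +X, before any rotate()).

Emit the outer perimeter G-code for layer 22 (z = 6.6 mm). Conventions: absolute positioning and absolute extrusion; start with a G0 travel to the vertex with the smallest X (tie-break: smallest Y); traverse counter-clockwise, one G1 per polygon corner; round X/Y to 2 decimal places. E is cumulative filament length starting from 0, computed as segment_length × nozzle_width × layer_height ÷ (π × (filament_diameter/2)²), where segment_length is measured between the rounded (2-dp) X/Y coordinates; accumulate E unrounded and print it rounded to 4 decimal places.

At z = 6.6 mm: the r=5.5 cylinder contributes a regular 8-gon of circumradius 5.5; the cube at (5, 5.5) (footprint 14×10) is included at this height; the r=12 cylinder at (8.5, 3.5) contributes a regular 8-gon of circumradius 12; the r=7 cylinder at (13, 3.5) contributes a regular 8-gon of circumradius 7; Subtracting the remaining from the first: starting from the r=5.5 cylinder, the 14×10 cube at (5, 5.5) misses the remaining region (no effect); the r=12 cylinder at (8.5, 3.5) partially overlaps it — only the 61.79 mm² overlap (of its 407.29 mm²) is removed, clipping the outline; the r=7 cylinder at (13, 3.5) misses the remaining region (no effect) — 1 connected region; the r=4.5 cylinder at (-3.5, 9.5) contributes a regular 8-gon of circumradius 4.5; Subtracting the remaining from the first: starting from the result so far, the r=4.5 cylinder at (-3.5, 9.5) misses the remaining region (no effect) — 1 connected region. The outline is a single polygon with 8 vertices. Extrusion per mm of travel: 0.6 × 0.3 / (π × 0.875²) = 0.074835. Accumulating E over each segment gives final E = 1.8414.

G0 X-5.50 Y0.00 Z6.60
G1 X-3.89 Y-3.89 E0.3151
G1 X0.00 Y-5.50 E0.6301
G1 X0.63 Y-5.24 E0.6811
G1 X0.01 Y-4.99 E0.7311
G1 X-3.50 Y3.50 E1.4187
G1 X-3.22 Y4.16 E1.4723
G1 X-3.89 Y3.89 E1.5264
G1 X-5.50 Y0.00 E1.8414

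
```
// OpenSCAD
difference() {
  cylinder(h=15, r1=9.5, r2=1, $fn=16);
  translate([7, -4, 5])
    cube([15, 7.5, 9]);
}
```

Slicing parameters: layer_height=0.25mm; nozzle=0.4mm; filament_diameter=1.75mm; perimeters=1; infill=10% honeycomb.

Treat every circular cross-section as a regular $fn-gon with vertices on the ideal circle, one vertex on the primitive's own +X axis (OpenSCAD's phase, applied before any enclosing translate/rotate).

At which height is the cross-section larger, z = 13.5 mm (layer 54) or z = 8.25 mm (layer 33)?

Layer 54 (z = 13.5): the cone: at t=0.900 of its height the radius interpolates to r₁+(r₂−r₁)t = 1.850, giving a regular 16-gon of that circumradius (area = (16/2)·1.850²·sin(360°/16) = 10.48 mm²); the cube at (7, -4) (footprint 15×7.5) is included at this height (area 112.50 mm²); After the difference (first − rest): starting from the cone (10.48 mm²), the 15×7.5 cube at (7, -4) misses the remaining region (no effect) — area = 10.48 mm². So its area = 10.48 mm². Layer 33 (z = 8.25): the cone (r1=9.5→r2=1) has section circumradius 4.825 here — a regular 16-gon (area = (16/2)·4.825²·sin(360°/16) = 71.27 mm²); the cube at (7, -4) (footprint 15×7.5) is included at this height (area 112.50 mm²); Subtracting the remaining from the first: starting from the cone (71.27 mm²), the 15×7.5 cube at (7, -4) misses the remaining region (no effect) — area = 71.27 mm². So its area = 71.27 mm². Layer 33 is larger (71.27 vs 10.48 mm²).

layer 33 (z = 8.25 mm)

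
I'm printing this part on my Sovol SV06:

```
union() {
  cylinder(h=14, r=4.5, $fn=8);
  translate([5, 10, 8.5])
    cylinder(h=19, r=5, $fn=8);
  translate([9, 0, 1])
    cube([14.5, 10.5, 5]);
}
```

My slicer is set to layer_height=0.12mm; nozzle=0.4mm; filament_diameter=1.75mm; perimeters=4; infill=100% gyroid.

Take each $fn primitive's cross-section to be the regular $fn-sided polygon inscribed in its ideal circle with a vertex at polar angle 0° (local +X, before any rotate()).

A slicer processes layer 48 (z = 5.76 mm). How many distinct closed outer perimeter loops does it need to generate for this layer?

2

At z = 5.76 mm: the cylinder: section is a regular 8-gon, circumradius r=4.5; the cylinder at (5, 10) is absent (z outside [8.5, 27.5]); the 14.5×10.5 cube at (9, 0) contributes its full rectangle; Taking the union: the 2 present regions are separate (no shared area or edge), so areas and boundary lengths simply add and each stays a separate island — 2 connected regions. The result has 2 disconnected regions.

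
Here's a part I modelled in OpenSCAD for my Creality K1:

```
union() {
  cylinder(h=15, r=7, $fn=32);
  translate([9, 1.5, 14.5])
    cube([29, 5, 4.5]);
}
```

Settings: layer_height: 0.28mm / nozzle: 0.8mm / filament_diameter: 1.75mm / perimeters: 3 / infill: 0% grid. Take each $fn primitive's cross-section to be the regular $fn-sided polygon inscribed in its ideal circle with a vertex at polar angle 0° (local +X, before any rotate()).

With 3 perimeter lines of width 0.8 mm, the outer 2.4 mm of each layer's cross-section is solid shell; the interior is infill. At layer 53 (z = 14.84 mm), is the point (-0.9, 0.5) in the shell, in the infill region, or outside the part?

infill

At z = 14.84 mm: the r=7 cylinder contributes a regular 32-gon of circumradius 7; the 29×5 cube at (9, 1.5) contributes its full rectangle; Merging all regions: the 2 present regions are separate (no shared area or edge), so areas and boundary lengths simply add and each stays a separate island — 2 connected regions. Overall, the cross-section has 2 separate islands. The nearest boundary edge runs (-6.47, 2.68)→(-5.82, 3.89); distance from the point to it = 5.94 mm. (Shell/infill is judged within the island containing the point — the largest one.) The point is inside the cross-section and 5.94 mm from the nearest boundary — more than the 2.4 mm shell width (3 × 0.8), so it's in the infill interior.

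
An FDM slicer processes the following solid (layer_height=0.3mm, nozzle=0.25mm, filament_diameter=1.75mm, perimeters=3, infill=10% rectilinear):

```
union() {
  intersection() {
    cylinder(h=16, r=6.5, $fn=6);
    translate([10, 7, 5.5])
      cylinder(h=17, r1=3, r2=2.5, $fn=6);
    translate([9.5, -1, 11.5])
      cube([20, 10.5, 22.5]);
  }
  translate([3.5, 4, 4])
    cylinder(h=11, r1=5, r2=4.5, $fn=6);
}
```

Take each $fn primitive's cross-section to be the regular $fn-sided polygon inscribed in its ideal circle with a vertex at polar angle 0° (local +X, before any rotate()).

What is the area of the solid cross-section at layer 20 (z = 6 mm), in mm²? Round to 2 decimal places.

At z = 6 mm: the r=6.5 cylinder contributes a regular 6-gon of circumradius 6.5 (area = (6/2)·6.500²·sin(360°/6) = 109.77 mm²); the cone at (10, 7): at t=0.029 of its height the radius interpolates to r₁+(r₂−r₁)t = 2.985, giving a regular 6-gon of that circumradius (area = (6/2)·2.985²·sin(360°/6) = 23.15 mm²); the cube at (9.5, -1) is absent (z outside [11.5, 34]); Keeping only the common overlap: at least one operand is absent at this height, so nothing remains; the cone at (3.5, 4) (r1=5→r2=4.5) has section circumradius 4.909 here — a regular 6-gon (area = (6/2)·4.909²·sin(360°/6) = 62.61 mm²); Combining (union): only the cone at (3.5, 4) is present, so the union is just that shape — area = 62.61 mm². Overall, the cross-section is a single solid region. Net area = 62.61 mm².

62.61 mm²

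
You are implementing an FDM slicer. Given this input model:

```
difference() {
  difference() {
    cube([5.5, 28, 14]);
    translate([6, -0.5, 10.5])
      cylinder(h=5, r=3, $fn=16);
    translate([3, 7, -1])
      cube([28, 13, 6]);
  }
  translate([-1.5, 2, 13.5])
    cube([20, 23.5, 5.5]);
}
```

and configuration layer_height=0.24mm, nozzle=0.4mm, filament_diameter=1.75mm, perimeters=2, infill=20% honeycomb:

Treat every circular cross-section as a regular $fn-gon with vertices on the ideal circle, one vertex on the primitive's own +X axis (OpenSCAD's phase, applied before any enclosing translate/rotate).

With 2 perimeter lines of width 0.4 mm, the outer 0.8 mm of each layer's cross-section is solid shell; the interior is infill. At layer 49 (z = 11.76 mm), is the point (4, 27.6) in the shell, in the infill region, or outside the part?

At z = 11.76 mm: the 5.5×28 cube contributes its full rectangle; the r=3 cylinder at (6, -0.5) contributes a regular 16-gon of circumradius 3; the cube at (3, 7) does not reach this height (z outside [-1, 5]); After the difference (first − rest): starting from the 5.5×28 cube, the r=3 cylinder at (6, -0.5) partially overlaps it — only the 4.19 mm² overlap (of its 27.55 mm²) is removed, clipping the outline — 1 connected region; the cube at (-1.5, 2) is not intersected at this z (z outside [13.5, 19]); Taking the first minus the rest: none of the subtracted shapes is present at this height, so the result so far is unchanged — 1 connected region. Overall, the cross-section is a single solid region. The nearest boundary edge runs (0.00, 28.00)→(5.50, 28.00); distance from the point to it = 0.40 mm. The point is inside the cross-section, 0.40 mm from the nearest boundary — within the 0.8 mm shell band (2 × 0.4).

shell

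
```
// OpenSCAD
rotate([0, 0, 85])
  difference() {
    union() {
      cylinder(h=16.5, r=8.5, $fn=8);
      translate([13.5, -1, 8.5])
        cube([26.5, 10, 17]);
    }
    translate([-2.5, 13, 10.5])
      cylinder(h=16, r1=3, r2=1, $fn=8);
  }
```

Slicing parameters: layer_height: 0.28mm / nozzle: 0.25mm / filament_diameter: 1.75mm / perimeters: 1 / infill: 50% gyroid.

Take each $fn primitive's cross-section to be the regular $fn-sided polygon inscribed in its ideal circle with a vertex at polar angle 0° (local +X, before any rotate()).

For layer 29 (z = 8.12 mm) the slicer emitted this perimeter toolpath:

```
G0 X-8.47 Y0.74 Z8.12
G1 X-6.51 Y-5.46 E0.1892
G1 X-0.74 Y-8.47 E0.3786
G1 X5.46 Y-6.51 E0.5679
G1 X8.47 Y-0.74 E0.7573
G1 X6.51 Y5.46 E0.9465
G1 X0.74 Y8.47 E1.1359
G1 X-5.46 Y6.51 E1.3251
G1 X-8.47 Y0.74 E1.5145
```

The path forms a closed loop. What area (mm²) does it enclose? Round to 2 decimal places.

Apply the shoelace formula to the sequence of (X, Y) vertices; enclosed area = 204.33 mm².

204.33 mm²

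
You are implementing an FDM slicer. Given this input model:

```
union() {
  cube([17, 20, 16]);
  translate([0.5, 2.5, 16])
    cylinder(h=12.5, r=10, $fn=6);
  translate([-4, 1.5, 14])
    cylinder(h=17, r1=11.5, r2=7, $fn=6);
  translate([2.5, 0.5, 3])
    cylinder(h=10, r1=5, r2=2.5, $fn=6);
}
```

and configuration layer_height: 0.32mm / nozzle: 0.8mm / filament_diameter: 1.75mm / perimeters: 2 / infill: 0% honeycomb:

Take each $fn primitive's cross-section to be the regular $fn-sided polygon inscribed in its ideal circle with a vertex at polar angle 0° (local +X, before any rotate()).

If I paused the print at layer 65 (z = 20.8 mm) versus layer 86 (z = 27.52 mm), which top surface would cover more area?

Layer 65 (z = 20.8): the cube is not intersected at this z (z outside [0, 16]); the r=10 cylinder at (0.5, 2.5) contributes a regular 6-gon of circumradius 10 (area = (6/2)·10.000²·sin(360°/6) = 259.81 mm²); the cone at (-4, 1.5): at t=0.400 of its height the radius interpolates to r₁+(r₂−r₁)t = 9.700, giving a regular 6-gon of that circumradius (area = (6/2)·9.700²·sin(360°/6) = 244.45 mm²); the cone at (2.5, 0.5) is not intersected at this z (z outside [3, 13]); Combining (union): the regions partially overlap — summed areas 504.26 mm² minus the doubly-counted overlap 169.35 mm² gives 334.91 mm² — area = 334.91 mm². So its area = 334.91 mm². Layer 86 (z = 27.52): the cube is not intersected at this z (z outside [0, 16]); the r=10 cylinder at (0.5, 2.5) contributes a regular 6-gon of circumradius 10 (area = (6/2)·10.000²·sin(360°/6) = 259.81 mm²); the cone at (-4, 1.5): at t=0.795 of its height the radius interpolates to r₁+(r₂−r₁)t = 7.921, giving a regular 6-gon of that circumradius (area = (6/2)·7.921²·sin(360°/6) = 163.02 mm²); the cone at (2.5, 0.5) is not intersected at this z (z outside [3, 13]); Combining (union): the regions partially overlap — summed areas 422.82 mm² minus the doubly-counted overlap 129.22 mm² gives 293.60 mm² — area = 293.60 mm². So its area = 293.60 mm². Layer 65 is larger (334.91 vs 293.60 mm²).

layer 65 (z = 20.8 mm)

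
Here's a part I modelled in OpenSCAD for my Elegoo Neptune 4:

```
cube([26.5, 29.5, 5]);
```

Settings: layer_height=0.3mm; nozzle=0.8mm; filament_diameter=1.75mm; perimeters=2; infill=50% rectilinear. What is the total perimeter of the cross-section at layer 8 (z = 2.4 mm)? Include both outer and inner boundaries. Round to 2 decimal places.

112.00 mm

At z = 2.4 mm: the cube (footprint 26.5×29.5) is included at this height (perimeter 112.00 mm). Overall, the cross-section is a single solid region. Total boundary length (outer) = 112.00 mm.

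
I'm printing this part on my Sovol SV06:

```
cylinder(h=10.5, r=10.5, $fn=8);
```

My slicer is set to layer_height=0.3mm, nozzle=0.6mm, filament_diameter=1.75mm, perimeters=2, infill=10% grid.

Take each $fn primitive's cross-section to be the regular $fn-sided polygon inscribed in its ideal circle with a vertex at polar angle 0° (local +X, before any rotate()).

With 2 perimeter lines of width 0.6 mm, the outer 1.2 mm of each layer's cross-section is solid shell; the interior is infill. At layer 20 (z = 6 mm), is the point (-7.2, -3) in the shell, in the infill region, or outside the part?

infill

At z = 6 mm: the r=10.5 cylinder contributes a regular 8-gon of circumradius 10.5. Overall, the cross-section is a single solid region. The nearest boundary edge runs (-10.50, 0.00)→(-7.42, -7.42); distance from the point to it = 1.90 mm. The point is inside the cross-section and 1.90 mm from the nearest boundary — more than the 1.2 mm shell width (2 × 0.6), so it's in the infill interior.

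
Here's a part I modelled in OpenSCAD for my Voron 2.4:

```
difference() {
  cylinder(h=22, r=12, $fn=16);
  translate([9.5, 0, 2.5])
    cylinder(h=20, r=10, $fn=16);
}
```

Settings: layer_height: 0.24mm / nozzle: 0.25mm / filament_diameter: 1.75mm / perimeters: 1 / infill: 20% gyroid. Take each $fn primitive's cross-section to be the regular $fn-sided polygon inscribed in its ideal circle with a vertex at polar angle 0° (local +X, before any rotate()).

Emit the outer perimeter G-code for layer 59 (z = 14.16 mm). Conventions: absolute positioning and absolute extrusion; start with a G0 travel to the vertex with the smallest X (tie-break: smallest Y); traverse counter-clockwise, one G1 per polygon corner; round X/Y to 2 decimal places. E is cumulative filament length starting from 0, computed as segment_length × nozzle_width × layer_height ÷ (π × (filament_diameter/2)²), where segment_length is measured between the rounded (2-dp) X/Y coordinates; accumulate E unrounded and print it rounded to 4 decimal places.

At z = 14.16 mm: the r=12 cylinder contributes a regular 16-gon of circumradius 12; the cylinder at (9.5, 0): section is a regular 16-gon, circumradius r=10; Taking the first minus the rest: starting from the r=12 cylinder, the r=10 cylinder at (9.5, 0) partially overlaps it — only the 169.21 mm² overlap (of its 306.15 mm²) is removed, clipping the outline — 1 connected region. The outline is a single polygon with 20 vertices. Extrusion per mm of travel: 0.25 × 0.24 / (π × 0.875²) = 0.024945. Accumulating E over each segment gives final E = 1.9609.

G0 X-12.00 Y0.00 Z14.16
G1 X-11.09 Y-4.59 E0.1167
G1 X-8.49 Y-8.49 E0.2336
G1 X-4.59 Y-11.09 E0.3506
G1 X0.00 Y-12.00 E0.4673
G1 X4.59 Y-11.09 E0.5840
G1 X6.97 Y-9.50 E0.6554
G1 X5.67 Y-9.24 E0.6885
G1 X2.43 Y-7.07 E0.7858
G1 X0.26 Y-3.83 E0.8830
G1 X-0.50 Y0.00 E0.9804
G1 X0.26 Y3.83 E1.0779
G1 X2.43 Y7.07 E1.1751
G1 X5.67 Y9.24 E1.2724
G1 X6.97 Y9.50 E1.3055
G1 X4.59 Y11.09 E1.3769
G1 X0.00 Y12.00 E1.4936
G1 X-4.59 Y11.09 E1.6103
G1 X-8.49 Y8.49 E1.7272
G1 X-11.09 Y4.59 E1.8442
G1 X-12.00 Y0.00 E1.9609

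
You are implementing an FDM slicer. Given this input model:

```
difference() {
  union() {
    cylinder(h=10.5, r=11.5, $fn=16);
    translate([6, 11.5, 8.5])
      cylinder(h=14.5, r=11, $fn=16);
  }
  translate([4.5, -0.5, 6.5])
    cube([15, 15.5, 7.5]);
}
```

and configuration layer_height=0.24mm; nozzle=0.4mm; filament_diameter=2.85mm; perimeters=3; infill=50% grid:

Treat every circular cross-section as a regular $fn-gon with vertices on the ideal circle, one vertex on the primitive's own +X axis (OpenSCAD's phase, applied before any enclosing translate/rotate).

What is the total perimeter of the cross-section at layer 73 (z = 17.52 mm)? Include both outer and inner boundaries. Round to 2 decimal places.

68.67 mm

At z = 17.52 mm: the cylinder is not intersected at this z (z outside [0, 10.5]); the cylinder at (6, 11.5): section is a regular 16-gon, circumradius r=11 (perimeter = 2·16·11.000·sin(180°/16) = 68.67 mm); Combining (union): only the r=11 cylinder at (6, 11.5) is present, so the union is just that shape — boundary = 68.67 mm; the cube at (4.5, -0.5) is not intersected at this z (z outside [6.5, 14]); Subtracting the remaining from the first: none of the subtracted shapes is present at this height, so that combined region is unchanged — boundary = 68.67 mm. Overall, the cross-section is a single solid region. Total boundary length (outer) = 68.67 mm.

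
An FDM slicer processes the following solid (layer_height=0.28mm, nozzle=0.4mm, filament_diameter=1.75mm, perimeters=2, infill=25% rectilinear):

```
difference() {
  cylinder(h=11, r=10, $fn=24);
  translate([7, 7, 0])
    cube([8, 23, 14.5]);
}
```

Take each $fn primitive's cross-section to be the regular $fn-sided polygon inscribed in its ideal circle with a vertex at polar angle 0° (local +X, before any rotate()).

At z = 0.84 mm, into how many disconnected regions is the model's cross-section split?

1

At z = 0.84 mm: the r=10 cylinder contributes a regular 24-gon of circumradius 10; the cube at (7, 7) (footprint 8×23) is included at this height; After the difference (first − rest): starting from the r=10 cylinder, the 8×23 cube at (7, 7) partially overlaps it — only the 0.01 mm² overlap (of its 184.00 mm²) is removed, clipping the outline — 1 connected region. The result has 1 disconnected region.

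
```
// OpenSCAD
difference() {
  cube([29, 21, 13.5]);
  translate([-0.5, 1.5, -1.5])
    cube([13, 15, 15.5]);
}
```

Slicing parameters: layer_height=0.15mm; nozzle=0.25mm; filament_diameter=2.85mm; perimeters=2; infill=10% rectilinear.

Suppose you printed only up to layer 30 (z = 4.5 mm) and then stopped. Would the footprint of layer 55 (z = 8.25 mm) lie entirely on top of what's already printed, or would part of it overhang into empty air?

Compare the two slices. At z = 4.5: the cube is present — its section is the full 29×21 rectangle (area 609.00 mm²); the 13×15 cube at (-0.5, 1.5) contributes its full rectangle (area 195.00 mm²); Taking the first minus the rest: starting from the 29×21 cube (609.00 mm²), the 13×15 cube at (-0.5, 1.5) partially overlaps it — only the 187.50 mm² overlap (of its 195.00 mm²) is removed, clipping the outline — area = 421.50 mm². At z = 8.25: the 29×21 cube contributes its full rectangle (area 609.00 mm²); the 13×15 cube at (-0.5, 1.5) contributes its full rectangle (area 195.00 mm²); Subtracting the remaining from the first: starting from the 29×21 cube (609.00 mm²), the 13×15 cube at (-0.5, 1.5) partially overlaps it — only the 187.50 mm² overlap (of its 195.00 mm²) is removed, clipping the outline — area = 421.50 mm². Checking containment: the cross-section at z = 8.25 is a subset of the cross-section at z = 4.5.

entirely on top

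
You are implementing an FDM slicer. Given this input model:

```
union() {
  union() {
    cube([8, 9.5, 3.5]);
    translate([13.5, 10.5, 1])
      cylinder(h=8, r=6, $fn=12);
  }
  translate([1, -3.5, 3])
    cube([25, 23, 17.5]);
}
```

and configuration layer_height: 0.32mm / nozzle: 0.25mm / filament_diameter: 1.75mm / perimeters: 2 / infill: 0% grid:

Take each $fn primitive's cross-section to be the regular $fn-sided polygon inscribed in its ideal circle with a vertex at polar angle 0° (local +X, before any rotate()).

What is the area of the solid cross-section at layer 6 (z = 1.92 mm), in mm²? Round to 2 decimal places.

At z = 1.92 mm: the cube (footprint 8×9.5) is included at this height (area 76.00 mm²); the cylinder at (13.5, 10.5): section is a regular 12-gon, circumradius r=6 (area = (12/2)·6.000²·sin(360°/12) = 108.00 mm²); Taking the union: the regions partially overlap — summed areas 184.00 mm² minus the doubly-counted overlap 0.10 mm² gives 183.90 mm² — area = 183.90 mm²; the cube at (1, -3.5) does not reach this height (z outside [3, 20.5]); Taking the union: only that combined region is present, so the union is just that shape — area = 183.90 mm². Overall, the cross-section is a single solid region. Net area = 183.90 mm².

183.90 mm²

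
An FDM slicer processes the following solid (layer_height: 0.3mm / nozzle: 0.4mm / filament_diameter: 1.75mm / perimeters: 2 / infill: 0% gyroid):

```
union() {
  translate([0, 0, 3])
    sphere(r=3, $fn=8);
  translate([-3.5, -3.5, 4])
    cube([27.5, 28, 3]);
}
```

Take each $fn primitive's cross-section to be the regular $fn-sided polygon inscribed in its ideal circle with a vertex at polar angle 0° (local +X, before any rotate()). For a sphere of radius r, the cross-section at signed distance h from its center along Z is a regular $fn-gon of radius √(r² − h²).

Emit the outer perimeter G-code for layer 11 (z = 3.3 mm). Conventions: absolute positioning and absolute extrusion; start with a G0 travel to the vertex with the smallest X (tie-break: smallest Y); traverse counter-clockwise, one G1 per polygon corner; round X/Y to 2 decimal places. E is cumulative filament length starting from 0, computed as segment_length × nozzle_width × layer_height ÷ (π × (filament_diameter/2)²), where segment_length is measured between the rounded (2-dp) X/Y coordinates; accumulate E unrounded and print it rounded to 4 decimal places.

G0 X-2.98 Y0.00 Z3.30
G1 X-2.11 Y-2.11 E0.1139
G1 X0.00 Y-2.98 E0.2277
G1 X2.11 Y-2.11 E0.3416
G1 X2.98 Y0.00 E0.4555
G1 X2.11 Y2.11 E0.5693
G1 X0.00 Y2.98 E0.6832
G1 X-2.11 Y2.11 E0.7971
G1 X-2.98 Y0.00 E0.9109

At z = 3.3 mm: the r=3 sphere contributes a regular 8-gon of circumradius √(3²−0.3²) = 2.985; the cube at (-3.5, -3.5) is not intersected at this z (z outside [4, 7]); Merging all regions: only the r=3 sphere is present, so the union is just that shape — 1 connected region. The outline is a single polygon with 8 vertices. Extrusion per mm of travel: 0.4 × 0.3 / (π × 0.875²) = 0.049890. Accumulating E over each segment gives final E = 0.9109.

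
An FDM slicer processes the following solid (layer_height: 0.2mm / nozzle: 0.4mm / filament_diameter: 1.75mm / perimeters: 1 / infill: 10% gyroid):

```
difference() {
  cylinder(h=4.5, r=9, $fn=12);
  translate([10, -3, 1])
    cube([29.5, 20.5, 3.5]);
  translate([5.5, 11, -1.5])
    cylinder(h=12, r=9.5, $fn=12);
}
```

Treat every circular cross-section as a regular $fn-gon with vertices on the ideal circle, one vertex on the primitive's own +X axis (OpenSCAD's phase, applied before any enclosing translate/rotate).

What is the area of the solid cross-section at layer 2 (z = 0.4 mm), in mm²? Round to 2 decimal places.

190.17 mm²

At z = 0.4 mm: the cylinder: section is a regular 12-gon, circumradius r=9 (area = (12/2)·9.000²·sin(360°/12) = 243.00 mm²); the cube at (10, -3) does not reach this height (z outside [1, 4.5]); the cylinder at (5.5, 11): section is a regular 12-gon, circumradius r=9.5 (area = (12/2)·9.500²·sin(360°/12) = 270.75 mm²); Taking the first minus the rest: starting from the r=9 cylinder (243.00 mm²), the r=9.5 cylinder at (5.5, 11) partially overlaps it — only the 52.83 mm² overlap (of its 270.75 mm²) is removed, clipping the outline — area = 190.17 mm². Overall, the cross-section is a single solid region. Net area = 190.17 mm².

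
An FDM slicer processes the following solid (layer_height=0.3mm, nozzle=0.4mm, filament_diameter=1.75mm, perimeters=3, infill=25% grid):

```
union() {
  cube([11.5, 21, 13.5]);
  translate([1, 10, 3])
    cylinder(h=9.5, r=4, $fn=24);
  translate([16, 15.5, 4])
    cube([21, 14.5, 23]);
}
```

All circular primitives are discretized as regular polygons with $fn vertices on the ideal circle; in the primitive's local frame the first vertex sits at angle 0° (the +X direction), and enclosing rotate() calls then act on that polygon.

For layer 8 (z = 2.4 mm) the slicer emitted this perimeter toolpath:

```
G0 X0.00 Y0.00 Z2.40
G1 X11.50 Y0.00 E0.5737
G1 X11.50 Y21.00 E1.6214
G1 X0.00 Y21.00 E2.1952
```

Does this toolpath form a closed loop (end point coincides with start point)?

Start point (G0): (0.00, 0.00). End point (last G1): the path does not return to the start — open.

no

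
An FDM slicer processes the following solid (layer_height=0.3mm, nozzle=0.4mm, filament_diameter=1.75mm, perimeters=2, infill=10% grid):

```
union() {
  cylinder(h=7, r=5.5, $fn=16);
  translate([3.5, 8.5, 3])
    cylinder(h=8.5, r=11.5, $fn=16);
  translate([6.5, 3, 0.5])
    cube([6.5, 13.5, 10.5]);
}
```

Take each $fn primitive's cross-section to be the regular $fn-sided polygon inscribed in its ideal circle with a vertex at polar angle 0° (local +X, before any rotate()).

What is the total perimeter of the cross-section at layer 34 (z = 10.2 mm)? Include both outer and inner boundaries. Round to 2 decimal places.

At z = 10.2 mm: the cylinder is not intersected at this z (z outside [0, 7]); the cylinder at (3.5, 8.5): section is a regular 16-gon, circumradius r=11.5 (perimeter = 2·16·11.500·sin(180°/16) = 71.79 mm); the 6.5×13.5 cube at (6.5, 3) contributes its full rectangle (perimeter 40.00 mm); Taking the union: the regions partially overlap (shared area 86.52 mm²), so the edge portions inside another operand are dropped and the merged outline is re-measured after clipping — boundary = 72.69 mm. Overall, the cross-section is a single solid region. Total boundary length (outer) = 72.69 mm.

72.69 mm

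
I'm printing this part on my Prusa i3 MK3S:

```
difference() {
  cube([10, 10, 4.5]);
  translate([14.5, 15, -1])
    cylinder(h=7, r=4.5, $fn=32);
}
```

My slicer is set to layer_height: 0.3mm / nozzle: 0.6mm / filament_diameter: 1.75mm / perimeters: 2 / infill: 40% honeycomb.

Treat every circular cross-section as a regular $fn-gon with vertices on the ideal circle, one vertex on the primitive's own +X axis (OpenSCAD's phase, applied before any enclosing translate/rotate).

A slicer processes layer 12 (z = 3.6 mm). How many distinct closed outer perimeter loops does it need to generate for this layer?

At z = 3.6 mm: the 10×10 cube contributes its full rectangle; the r=4.5 cylinder at (14.5, 15) contributes a regular 32-gon of circumradius 4.5; Taking the first minus the rest: starting from the 10×10 cube, the r=4.5 cylinder at (14.5, 15) misses the remaining region (no effect) — 1 connected region. The result has 1 disconnected region.

1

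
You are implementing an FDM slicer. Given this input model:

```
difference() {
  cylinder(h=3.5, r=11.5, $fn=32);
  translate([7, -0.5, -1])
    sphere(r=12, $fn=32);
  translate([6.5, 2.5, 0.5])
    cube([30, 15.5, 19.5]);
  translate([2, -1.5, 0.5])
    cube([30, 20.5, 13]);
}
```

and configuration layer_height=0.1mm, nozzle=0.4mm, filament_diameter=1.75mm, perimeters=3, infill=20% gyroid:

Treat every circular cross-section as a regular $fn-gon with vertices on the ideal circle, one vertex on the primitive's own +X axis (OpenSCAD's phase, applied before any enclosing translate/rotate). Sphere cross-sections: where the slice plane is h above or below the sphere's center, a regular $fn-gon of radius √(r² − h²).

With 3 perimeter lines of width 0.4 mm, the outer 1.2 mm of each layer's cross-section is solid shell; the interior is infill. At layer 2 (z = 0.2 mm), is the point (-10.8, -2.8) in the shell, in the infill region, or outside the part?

At z = 0.2 mm: the cylinder: section is a regular 32-gon, circumradius r=11.5; the r=12 sphere at (7, -0.5) contributes a regular 32-gon of circumradius √(12²−1.2²) = 11.940; the cube at (6.5, 2.5) does not reach this height (z outside [0.5, 20]); the cube at (2, -1.5) is absent (z outside [0.5, 13.5]); Subtracting the remaining from the first: starting from the r=11.5 cylinder, the r=12 sphere at (7, -0.5) partially overlaps it — only the 267.10 mm² overlap (of its 444.99 mm²) is removed, clipping the outline — 1 connected region. Overall, the cross-section is a single solid region. The nearest boundary edge runs (-10.62, -4.40)→(-11.28, -2.24); distance from the point to it = 0.30 mm. The point is inside the cross-section, 0.30 mm from the nearest boundary — within the 1.2 mm shell band (3 × 0.4).

shell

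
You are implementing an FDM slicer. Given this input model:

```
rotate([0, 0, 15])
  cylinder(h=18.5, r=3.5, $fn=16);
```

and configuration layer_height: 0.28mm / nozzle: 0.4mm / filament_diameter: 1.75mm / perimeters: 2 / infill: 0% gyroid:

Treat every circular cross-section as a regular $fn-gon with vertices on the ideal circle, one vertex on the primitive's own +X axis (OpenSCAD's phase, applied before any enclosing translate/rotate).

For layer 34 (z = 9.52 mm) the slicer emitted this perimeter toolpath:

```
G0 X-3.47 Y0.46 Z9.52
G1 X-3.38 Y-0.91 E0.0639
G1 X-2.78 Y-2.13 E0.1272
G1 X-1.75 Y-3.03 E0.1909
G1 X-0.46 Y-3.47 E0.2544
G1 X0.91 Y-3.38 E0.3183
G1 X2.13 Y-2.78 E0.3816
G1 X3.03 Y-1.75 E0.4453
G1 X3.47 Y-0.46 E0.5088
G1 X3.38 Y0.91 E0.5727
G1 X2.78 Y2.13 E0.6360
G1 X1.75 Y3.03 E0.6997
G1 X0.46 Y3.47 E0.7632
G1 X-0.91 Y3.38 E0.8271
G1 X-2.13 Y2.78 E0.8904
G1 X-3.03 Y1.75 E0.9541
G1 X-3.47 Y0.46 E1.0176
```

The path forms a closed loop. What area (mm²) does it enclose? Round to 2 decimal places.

Apply the shoelace formula to the sequence of (X, Y) vertices; enclosed area = 37.51 mm².

37.51 mm²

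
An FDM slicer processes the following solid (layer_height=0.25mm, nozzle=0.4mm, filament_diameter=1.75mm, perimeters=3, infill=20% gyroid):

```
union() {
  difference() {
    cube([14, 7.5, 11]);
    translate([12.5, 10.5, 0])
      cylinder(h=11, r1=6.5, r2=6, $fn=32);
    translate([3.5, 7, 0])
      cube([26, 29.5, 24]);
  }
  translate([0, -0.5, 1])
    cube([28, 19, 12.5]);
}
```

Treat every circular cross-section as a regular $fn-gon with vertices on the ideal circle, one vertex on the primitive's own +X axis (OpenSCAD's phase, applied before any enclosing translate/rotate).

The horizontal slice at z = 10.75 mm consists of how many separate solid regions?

At z = 10.75 mm: the 14×7.5 cube contributes its full rectangle; the cone at (12.5, 10.5): at t=0.977 of its height the radius interpolates to r₁+(r₂−r₁)t = 6.011, giving a regular 32-gon of that circumradius; the 26×29.5 cube at (3.5, 7) contributes its full rectangle; After the difference (first − rest): starting from the 14×7.5 cube, the cone at (12.5, 10.5) partially overlaps it — only the 15.40 mm² overlap (of its 112.80 mm²) is removed, clipping the outline; the 26×29.5 cube at (3.5, 7) partially overlaps it — only the 1.98 mm² overlap (of its 767.00 mm²) is removed, clipping the outline — 1 connected region; the cube at (0, -0.5) (footprint 28×19) is included at this height; Taking the union: that combined region lies entirely inside the 28×19 cube at (0, -0.5), so the union is just the 28×19 cube at (0, -0.5) — 1 connected region. The result has 1 disconnected region.

1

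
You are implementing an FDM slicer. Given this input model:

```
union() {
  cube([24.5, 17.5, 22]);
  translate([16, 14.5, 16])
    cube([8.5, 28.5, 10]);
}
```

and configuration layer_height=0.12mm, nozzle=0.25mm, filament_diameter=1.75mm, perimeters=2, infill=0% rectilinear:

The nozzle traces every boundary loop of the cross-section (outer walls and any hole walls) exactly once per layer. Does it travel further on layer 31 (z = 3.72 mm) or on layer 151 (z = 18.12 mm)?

Layer 31 (z = 3.72): the 24.5×17.5 cube contributes its full rectangle (perimeter 84.00 mm); the cube at (16, 14.5) is not intersected at this z (z outside [16, 26]); Taking the union: only the 24.5×17.5 cube is present, so the union is just that shape — boundary = 84.00 mm. So its perimeter = 84.00 mm. Layer 151 (z = 18.12): the 24.5×17.5 cube contributes its full rectangle (perimeter 84.00 mm); the cube at (16, 14.5) is present — its section is the full 8.5×28.5 rectangle (perimeter 74.00 mm); Merging all regions: the regions partially overlap (shared area 25.50 mm²), so the edge portions inside another operand are dropped and the merged outline is re-measured after clipping — boundary = 135.00 mm. So its perimeter = 135.00 mm. Layer 151 is larger (135.00 vs 84.00 mm).

layer 151 (z = 18.12 mm)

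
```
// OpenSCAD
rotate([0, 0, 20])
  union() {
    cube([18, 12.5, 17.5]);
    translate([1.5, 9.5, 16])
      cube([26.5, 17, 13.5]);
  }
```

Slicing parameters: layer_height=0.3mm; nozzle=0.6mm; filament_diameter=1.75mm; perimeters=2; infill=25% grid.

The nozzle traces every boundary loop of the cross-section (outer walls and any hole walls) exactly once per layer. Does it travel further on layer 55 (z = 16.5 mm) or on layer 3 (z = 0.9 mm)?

layer 55 (z = 16.5 mm)

Layer 55 (z = 16.5): the cube (footprint 18×12.5) is included at this height (perimeter 61.00 mm); the 26.5×17 cube at (1.5, 9.5) contributes its full rectangle (perimeter 87.00 mm); Taking the union: the regions partially overlap (shared area 49.50 mm²), so the edge portions inside another operand are dropped and the merged outline is re-measured after clipping — boundary = 109.00 mm; (whole slice rotated 20° about Z — lengths, areas and connectivity unchanged). So its perimeter = 109.00 mm. Layer 3 (z = 0.9): the cube (footprint 18×12.5) is included at this height (perimeter 61.00 mm); the cube at (1.5, 9.5) is absent (z outside [16, 29.5]); Merging all regions: only the 18×12.5 cube is present, so the union is just that shape — boundary = 61.00 mm; (rotated 20° about Z; rotation is an isometry so areas/perimeters/island counts are preserved). So its perimeter = 61.00 mm. Layer 55 is larger (109.00 vs 61.00 mm).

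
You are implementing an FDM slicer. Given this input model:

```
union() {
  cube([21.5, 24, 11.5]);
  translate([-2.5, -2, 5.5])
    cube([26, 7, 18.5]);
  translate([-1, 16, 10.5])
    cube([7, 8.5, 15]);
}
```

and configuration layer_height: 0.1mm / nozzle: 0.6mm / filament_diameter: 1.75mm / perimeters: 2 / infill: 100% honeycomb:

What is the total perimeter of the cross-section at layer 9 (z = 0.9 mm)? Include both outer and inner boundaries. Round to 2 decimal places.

91.00 mm

At z = 0.9 mm: the cube is present — its section is the full 21.5×24 rectangle (perimeter 91.00 mm); the cube at (-2.5, -2) is not intersected at this z (z outside [5.5, 24]); the cube at (-1, 16) does not reach this height (z outside [10.5, 25.5]); Taking the union: only the 21.5×24 cube is present, so the union is just that shape — boundary = 91.00 mm. Overall, the cross-section is a single solid region. Total boundary length (outer) = 91.00 mm.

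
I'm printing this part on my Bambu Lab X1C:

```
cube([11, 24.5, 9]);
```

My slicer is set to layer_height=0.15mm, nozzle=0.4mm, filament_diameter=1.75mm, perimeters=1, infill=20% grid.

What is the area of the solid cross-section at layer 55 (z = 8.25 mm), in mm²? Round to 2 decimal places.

269.50 mm²

At z = 8.25 mm: the cube is present — its section is the full 11×24.5 rectangle (area 269.50 mm²). Overall, the cross-section is a single solid region. Net area = 269.50 mm².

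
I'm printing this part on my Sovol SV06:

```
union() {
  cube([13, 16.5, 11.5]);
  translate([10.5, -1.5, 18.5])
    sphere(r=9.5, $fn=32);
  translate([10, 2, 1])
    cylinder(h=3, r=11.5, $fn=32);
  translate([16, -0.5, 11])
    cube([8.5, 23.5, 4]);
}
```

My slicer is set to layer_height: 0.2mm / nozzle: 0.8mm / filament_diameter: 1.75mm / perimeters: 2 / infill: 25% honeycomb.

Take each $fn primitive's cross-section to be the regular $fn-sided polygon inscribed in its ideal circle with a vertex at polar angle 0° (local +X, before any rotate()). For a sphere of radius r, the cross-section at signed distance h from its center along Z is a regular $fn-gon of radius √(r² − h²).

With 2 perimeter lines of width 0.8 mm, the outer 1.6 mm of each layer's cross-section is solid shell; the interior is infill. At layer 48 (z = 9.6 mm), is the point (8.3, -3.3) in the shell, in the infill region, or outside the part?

shell

At z = 9.6 mm: the cube is present — its section is the full 13×16.5 rectangle; the sphere at (10.5, -1.5): section is a regular 32-gon, circumradius = √(r²−h²) = √(9.5²−8.9²) = 3.323; the cylinder at (10, 2) is absent (z outside [1, 4]); the cube at (16, -0.5) is not intersected at this z (z outside [11, 15]); Combining (union): the regions partially overlap (shared area 7.48 mm²), so overlapping operands fuse into one piece — 1 connected region. Overall, the cross-section is a single solid region. The nearest boundary edge runs (8.15, -3.85)→(7.74, -3.35); distance from the point to it = 0.46 mm. The point is inside the cross-section, 0.46 mm from the nearest boundary — within the 1.6 mm shell band (2 × 0.8).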